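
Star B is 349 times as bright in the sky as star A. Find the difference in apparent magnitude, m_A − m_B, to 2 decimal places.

m_A − m_B ≈ 6.36

Pogson: Δm = −2.5 log₁₀(ratio) = −2.5 log₁₀(349) = −2.5 × 2.5428 = -6.357
Star B is brighter so has the smaller magnitude: m_A − m_B is positive.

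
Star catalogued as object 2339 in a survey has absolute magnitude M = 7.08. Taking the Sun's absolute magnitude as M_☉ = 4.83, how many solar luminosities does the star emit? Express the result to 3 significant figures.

M − M_☉ = 7.08 − 4.83 = 2.250
L/L_☉ = 10^(−0.4 (M − M_☉)) = 10^-0.900 = 0.1259

L/L_☉ ≈ 0.126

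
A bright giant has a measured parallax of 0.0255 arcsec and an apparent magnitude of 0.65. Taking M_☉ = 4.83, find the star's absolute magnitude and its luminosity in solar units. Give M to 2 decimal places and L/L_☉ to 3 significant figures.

M ≈ -2.32; L/L_☉ ≈ 723

d = 1/p = 1/0.0255″ = 39.22 pc
M = m − 5 log₁₀ d + 5 = 0.65 − 5·1.5935 + 5 = -2.317
M − M_☉ = -2.317 − 4.83 = -7.147
L/L_☉ = 10^(−0.4 × -7.147) = 722.6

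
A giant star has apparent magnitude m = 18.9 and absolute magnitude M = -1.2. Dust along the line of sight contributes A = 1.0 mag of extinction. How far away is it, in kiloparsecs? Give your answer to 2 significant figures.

d ≈ 66 kpc

m − M = 5 log₁₀(d/10 pc) + A  ⇒  18.9 − (-1.2) − 1.0 = 5 log₁₀(d/10)
19.100 = 5 log₁₀(d/10)
log₁₀ d = (m − M − A)/5 + 1 = 4.8200
d = 10^4.8200 = 66070 pc
= 66.07 kpc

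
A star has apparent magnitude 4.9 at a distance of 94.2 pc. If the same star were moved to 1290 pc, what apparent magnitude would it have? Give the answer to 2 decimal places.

m ≈ 10.58

Flux ∝ 1/d², so Δm = 5 log₁₀(d₂/d₁) = 5 log₁₀(1290/94.2) = 5.683
m₂ = m₁ + Δm = 4.9 + (5.683) = 10.583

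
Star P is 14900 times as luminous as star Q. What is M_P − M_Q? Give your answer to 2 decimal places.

M_P − M_Q ≈ -10.43

Pogson: ΔM = −2.5 log₁₀(ratio) = −2.5 log₁₀(14900) = −2.5 × 4.1732 = -10.433
Star P is brighter, so it has the smaller magnitude: the difference is negative.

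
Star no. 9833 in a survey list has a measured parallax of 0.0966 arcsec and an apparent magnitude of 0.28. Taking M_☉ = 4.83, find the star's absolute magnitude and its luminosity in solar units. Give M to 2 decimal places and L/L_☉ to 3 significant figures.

M ≈ 0.20; L/L_☉ ≈ 70.8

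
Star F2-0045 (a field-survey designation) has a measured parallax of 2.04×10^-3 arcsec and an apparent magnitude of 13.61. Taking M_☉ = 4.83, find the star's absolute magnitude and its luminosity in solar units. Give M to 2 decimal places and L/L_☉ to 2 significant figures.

d = 1/p = 1/2.04×10^-3″ = 490.2 pc
M = m − 5 log₁₀ d + 5 = 13.61 − 5·2.6904 + 5 = 5.158
M − M_☉ = 5.158 − 4.83 = 0.328
L/L_☉ = 10^(−0.4 × 0.328) = 0.7392

M ≈ 5.16; L/L_☉ ≈ 0.74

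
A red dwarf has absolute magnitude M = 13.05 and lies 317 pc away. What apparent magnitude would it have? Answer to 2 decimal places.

m ≈ 20.56

m = M + 5 log₁₀ d − 5 = 13.05 + 5·2.5011 − 5 = 20.555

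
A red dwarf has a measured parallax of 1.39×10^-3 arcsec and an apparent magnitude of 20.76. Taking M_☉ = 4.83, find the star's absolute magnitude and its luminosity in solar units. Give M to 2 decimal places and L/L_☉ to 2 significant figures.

d = 1/p = 1/1.39×10^-3″ = 719.4 pc
M = m − 5 log₁₀ d + 5 = 20.76 − 5·2.8570 + 5 = 11.475
M − M_☉ = 11.475 − 4.83 = 6.645
L/L_☉ = 10^(−0.4 × 6.645) = 2.198×10^-3

M ≈ 11.48; L/L_☉ ≈ 2.2×10^-3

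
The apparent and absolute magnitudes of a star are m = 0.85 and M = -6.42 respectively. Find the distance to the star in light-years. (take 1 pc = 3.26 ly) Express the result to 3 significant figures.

d ≈ 927 ly

Distance modulus: m − M = 0.85 − (-6.42) = 7.270
m − M = 5 log₁₀ d − 5
log₁₀ d = (m − M)/5 + 1 = 2.4540
d = 10^2.4540 = 284.4 pc
= 927.3 ly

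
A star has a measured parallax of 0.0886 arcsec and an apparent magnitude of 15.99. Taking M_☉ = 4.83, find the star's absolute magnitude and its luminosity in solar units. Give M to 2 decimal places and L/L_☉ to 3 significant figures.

M ≈ 15.73; L/L_☉ ≈ 4.38×10^-5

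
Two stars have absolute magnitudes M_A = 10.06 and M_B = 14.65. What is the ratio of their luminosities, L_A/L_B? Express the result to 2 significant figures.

L_A/L_B ≈ 69

ΔM = M_A − M_B = -4.59
L_A/L_B = 10^(−0.4 ΔM) = 10^1.836 = 68.55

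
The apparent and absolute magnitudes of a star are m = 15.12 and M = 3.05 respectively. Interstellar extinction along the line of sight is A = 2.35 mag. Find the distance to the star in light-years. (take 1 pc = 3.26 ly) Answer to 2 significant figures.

d ≈ 2900 ly

m − M = 5 log₁₀(d/10 pc) + A  ⇒  15.12 − (3.05) − 2.35 = 5 log₁₀(d/10)
9.720 = 5 log₁₀(d/10)
log₁₀ d = (m − M − A)/5 + 1 = 2.9440
d = 10^2.9440 = 879.0 pc
= 2866 ly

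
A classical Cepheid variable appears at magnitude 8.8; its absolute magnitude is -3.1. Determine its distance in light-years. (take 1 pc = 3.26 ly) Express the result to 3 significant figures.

Distance modulus: m − M = 8.8 − (-3.1) = 11.900
m − M = 5 log₁₀ d − 5
log₁₀ d = (m − M)/5 + 1 = 3.3800
d = 10^3.3800 = 2399 pc
= 7820 ly

d ≈ 7820 ly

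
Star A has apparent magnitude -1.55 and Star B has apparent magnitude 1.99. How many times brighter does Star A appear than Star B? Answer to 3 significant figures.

26.1

Δm = -1.55 − (1.99) = -3.54
Flux ratio = 10^(−0.4 Δm) = 10^(−0.4 × -3.54) = 10^1.416 = 26.06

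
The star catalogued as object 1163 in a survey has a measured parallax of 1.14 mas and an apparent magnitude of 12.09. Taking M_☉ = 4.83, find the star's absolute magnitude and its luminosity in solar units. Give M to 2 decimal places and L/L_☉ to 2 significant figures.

d = 1/p = 1000/1.14 mas = 877.2 pc
M = m − 5 log₁₀ d + 5 = 12.09 − 5·2.9431 + 5 = 2.375
M − M_☉ = 2.375 − 4.83 = -2.455
L/L_☉ = 10^(−0.4 × -2.455) = 9.598

M ≈ 2.37; L/L_☉ ≈ 9.6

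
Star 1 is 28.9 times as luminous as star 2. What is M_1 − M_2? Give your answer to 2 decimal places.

M_1 − M_2 ≈ -3.65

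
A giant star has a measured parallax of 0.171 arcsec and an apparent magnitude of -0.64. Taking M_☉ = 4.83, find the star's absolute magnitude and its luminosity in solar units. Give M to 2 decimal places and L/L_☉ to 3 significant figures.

M ≈ 0.52; L/L_☉ ≈ 52.7

d = 1/p = 1/0.171″ = 5.848 pc
M = m − 5 log₁₀ d + 5 = -0.64 − 5·0.7670 + 5 = 0.525
M − M_☉ = 0.525 − 4.83 = -4.305
L/L_☉ = 10^(−0.4 × -4.305) = 52.72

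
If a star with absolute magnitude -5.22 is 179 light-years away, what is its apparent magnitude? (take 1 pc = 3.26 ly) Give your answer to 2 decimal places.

d = 179 ly / 3.26 = 54.91 pc
m = M + 5 log₁₀ d − 5 = -5.22 + 5·1.7396 − 5 = -1.522

m ≈ -1.52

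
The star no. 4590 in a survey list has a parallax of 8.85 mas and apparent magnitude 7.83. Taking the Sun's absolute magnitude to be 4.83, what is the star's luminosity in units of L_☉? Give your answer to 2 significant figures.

L/L_☉ ≈ 8.1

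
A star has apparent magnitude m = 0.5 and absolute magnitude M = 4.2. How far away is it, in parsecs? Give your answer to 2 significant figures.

d ≈ 1.8 pc

Distance modulus: m − M = 0.5 − (4.2) = -3.700
m − M = 5 log₁₀ d − 5
log₁₀ d = (m − M)/5 + 1 = 0.2600
d = 10^0.2600 = 1.820 pc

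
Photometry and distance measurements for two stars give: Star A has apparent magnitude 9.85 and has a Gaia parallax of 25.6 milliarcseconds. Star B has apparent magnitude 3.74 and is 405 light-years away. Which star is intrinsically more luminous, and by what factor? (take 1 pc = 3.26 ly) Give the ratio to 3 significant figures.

Star A: p = 25.6 mas = 0.0256″ → d = 1/p = 39.06 pc
Star A: M = m − 5 log₁₀ d + 5 = 9.85 − 5·1.5918 + 5 = 6.891
Star B: d = 405 ly / 3.26 = 124.2 pc
Star B: M = m − 5 log₁₀ d + 5 = 3.74 − 5·2.0942 + 5 = -1.731
ΔM = M_A − M_B = 6.891 − (-1.731) = 8.622; smaller M is more luminous → Star B.
L ratio = 10^(0.4 |ΔM|) = 10^3.449 = 2812

Star B is more luminous, by a factor of 2810.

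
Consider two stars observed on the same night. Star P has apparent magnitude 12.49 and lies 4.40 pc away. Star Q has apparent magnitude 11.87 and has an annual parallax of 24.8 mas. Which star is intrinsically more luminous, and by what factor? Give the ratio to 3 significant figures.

Star P: M = m − 5 log₁₀ d + 5 = 12.49 − 5·0.6435 + 5 = 14.273
Star Q: p = 24.8 mas = 0.0248″ → d = 1/p = 40.32 pc
Star Q: M = m − 5 log₁₀ d + 5 = 11.87 − 5·1.6055 + 5 = 8.842
ΔM = M_P − M_Q = 14.273 − (8.842) = 5.430; smaller M is more luminous → Star Q.
L ratio = 10^(0.4 |ΔM|) = 10^2.172 = 148.7

Star Q is more luminous, by a factor of 149.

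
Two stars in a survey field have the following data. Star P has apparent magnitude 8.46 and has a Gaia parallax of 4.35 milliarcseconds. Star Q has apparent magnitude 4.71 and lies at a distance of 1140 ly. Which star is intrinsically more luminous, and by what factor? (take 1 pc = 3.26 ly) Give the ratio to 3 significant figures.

Star P: p = 4.35 mas = 4.35×10^-3″ → d = 1/p = 229.9 pc
Star P: M = m − 5 log₁₀ d + 5 = 8.46 − 5·2.3615 + 5 = 1.652
Star Q: d = 1140 ly / 3.26 = 349.7 pc
Star Q: M = m − 5 log₁₀ d + 5 = 4.71 − 5·2.5437 + 5 = -3.008
ΔM = M_P − M_Q = 1.652 − (-3.008) = 4.661; smaller M is more luminous → Star Q.
L ratio = 10^(0.4 |ΔM|) = 10^1.864 = 73.17

Star Q is more luminous, by a factor of 73.2.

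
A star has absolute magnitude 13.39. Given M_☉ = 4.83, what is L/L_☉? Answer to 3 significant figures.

L/L_☉ ≈ 3.77×10^-4

M − M_☉ = 13.39 − 4.83 = 8.560
L/L_☉ = 10^(−0.4 (M − M_☉)) = 10^-3.424 = 3.767×10^-4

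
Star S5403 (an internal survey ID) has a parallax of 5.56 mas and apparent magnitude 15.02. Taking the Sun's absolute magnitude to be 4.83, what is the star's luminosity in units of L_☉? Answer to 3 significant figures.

d = 1/p = 1000/5.56 mas = 179.9 pc
M = m − 5 log₁₀ d + 5 = 15.02 − 5·2.2549 + 5 = 8.745
M − M_☉ = 8.745 − 4.83 = 3.915
L/L_☉ = 10^(−0.4 × 3.915) = 0.02716

L/L_☉ ≈ 0.0272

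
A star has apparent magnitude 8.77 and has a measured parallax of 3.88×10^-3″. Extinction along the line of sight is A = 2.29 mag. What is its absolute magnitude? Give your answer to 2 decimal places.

M ≈ -0.58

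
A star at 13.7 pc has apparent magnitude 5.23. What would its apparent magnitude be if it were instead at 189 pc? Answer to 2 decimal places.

m ≈ 10.93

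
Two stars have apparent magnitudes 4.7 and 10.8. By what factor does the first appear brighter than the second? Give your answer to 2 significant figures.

Magnitude difference = -6.1
Flux ratio = 10^(−0.4 Δm) = 10^(−0.4 × -6.1) = 10^2.440 = 275.4

280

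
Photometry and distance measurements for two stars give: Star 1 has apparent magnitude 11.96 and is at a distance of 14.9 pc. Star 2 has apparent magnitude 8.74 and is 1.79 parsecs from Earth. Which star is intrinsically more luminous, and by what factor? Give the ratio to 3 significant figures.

Star 1 is more luminous, by a factor of 3.57.

Star 1: M = m − 5 log₁₀ d + 5 = 11.96 − 5·1.1732 + 5 = 11.094
Star 2: M = m − 5 log₁₀ d + 5 = 8.74 − 5·0.2529 + 5 = 12.476
ΔM = M_1 − M_2 = 11.094 − (12.476) = -1.382; smaller M is more luminous → Star 1.
L ratio = 10^(0.4 |ΔM|) = 10^0.553 = 3.570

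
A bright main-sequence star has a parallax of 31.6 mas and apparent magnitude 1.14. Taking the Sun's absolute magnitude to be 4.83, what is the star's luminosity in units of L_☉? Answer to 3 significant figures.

d = 1/p = 1000/31.6 mas = 31.65 pc
M = m − 5 log₁₀ d + 5 = 1.14 − 5·1.5003 + 5 = -1.362
M − M_☉ = -1.362 − 4.83 = -6.192
L/L_☉ = 10^(−0.4 × -6.192) = 299.7

L/L_☉ ≈ 300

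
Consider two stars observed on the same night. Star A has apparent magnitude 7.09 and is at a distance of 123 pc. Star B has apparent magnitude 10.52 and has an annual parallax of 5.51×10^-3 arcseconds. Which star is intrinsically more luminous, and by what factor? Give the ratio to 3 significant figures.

Star A: M = m − 5 log₁₀ d + 5 = 7.09 − 5·2.0899 + 5 = 1.640
Star B: d = 1/p = 1/5.51×10^-3″ = 181.5 pc
Star B: M = m − 5 log₁₀ d + 5 = 10.52 − 5·2.2588 + 5 = 4.226
ΔM = M_A − M_B = 1.640 − (4.226) = -2.585; smaller M is more luminous → Star A.
L ratio = 10^(0.4 |ΔM|) = 10^1.034 = 10.82

Star A is more luminous, by a factor of 10.8.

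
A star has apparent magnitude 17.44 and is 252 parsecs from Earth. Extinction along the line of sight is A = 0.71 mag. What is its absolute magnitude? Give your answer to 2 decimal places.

5 log₁₀(d/10 pc) = 5 log₁₀(252.0) − 5 = 7.007
M = m − 5 log₁₀(d/10) − A = 17.44 − 7.007 − 0.71 = 9.723

M ≈ 9.72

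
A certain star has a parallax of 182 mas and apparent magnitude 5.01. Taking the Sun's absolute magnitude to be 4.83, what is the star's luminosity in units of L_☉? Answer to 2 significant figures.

L/L_☉ ≈ 0.26

d = 1/p = 1000/182 mas = 5.495 pc
M = m − 5 log₁₀ d + 5 = 5.01 − 5·0.7399 + 5 = 6.310
M − M_☉ = 6.310 − 4.83 = 1.480
L/L_☉ = 10^(−0.4 × 1.480) = 0.2558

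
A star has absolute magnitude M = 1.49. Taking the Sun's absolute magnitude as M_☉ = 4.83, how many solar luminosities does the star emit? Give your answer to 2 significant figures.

L/L_☉ ≈ 22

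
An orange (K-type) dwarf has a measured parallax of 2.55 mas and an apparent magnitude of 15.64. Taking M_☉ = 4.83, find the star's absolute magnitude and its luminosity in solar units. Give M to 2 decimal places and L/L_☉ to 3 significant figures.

d = 1/p = 1000/2.55 mas = 392.2 pc
M = m − 5 log₁₀ d + 5 = 15.64 − 5·2.5935 + 5 = 7.673
M − M_☉ = 7.673 − 4.83 = 2.843
L/L_☉ = 10^(−0.4 × 2.843) = 0.07293

M ≈ 7.67; L/L_☉ ≈ 0.0729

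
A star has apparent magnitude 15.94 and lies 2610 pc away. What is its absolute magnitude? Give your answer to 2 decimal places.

5 log₁₀(d/10 pc) = 5 log₁₀(2610) − 5 = 12.083
M = m − 5 log₁₀(d/10) = 15.94 − 12.083 = 3.857

M ≈ 3.86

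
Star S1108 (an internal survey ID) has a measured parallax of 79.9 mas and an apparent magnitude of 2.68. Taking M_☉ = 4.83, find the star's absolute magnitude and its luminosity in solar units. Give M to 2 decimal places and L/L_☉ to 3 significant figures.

d = 1/p = 1000/79.9 mas = 12.52 pc
M = m − 5 log₁₀ d + 5 = 2.68 − 5·1.0975 + 5 = 2.193
M − M_☉ = 2.193 − 4.83 = -2.637
L/L_☉ = 10^(−0.4 × -2.637) = 11.35

M ≈ 2.19; L/L_☉ ≈ 11.3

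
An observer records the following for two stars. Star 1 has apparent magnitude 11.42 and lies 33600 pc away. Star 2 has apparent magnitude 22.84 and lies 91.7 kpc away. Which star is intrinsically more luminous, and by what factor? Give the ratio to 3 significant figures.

Star 1 is more luminous, by a factor of 4970.

Star 1: M = m − 5 log₁₀ d + 5 = 11.42 − 5·4.5263 + 5 = -6.212
Star 2: d = 91.7 kpc = 91700 pc
Star 2: M = m − 5 log₁₀ d + 5 = 22.84 − 5·4.9624 + 5 = 3.028
ΔM = M_1 − M_2 = -6.212 − (3.028) = -9.240; smaller M is more luminous → Star 1.
L ratio = 10^(0.4 |ΔM|) = 10^3.696 = 4965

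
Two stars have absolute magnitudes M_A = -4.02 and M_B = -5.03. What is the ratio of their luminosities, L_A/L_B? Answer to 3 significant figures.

L_A/L_B ≈ 0.394

ΔM = M_A − M_B = 1.01
L_A/L_B = 10^(−0.4 ΔM) = 10^-0.404 = 0.3945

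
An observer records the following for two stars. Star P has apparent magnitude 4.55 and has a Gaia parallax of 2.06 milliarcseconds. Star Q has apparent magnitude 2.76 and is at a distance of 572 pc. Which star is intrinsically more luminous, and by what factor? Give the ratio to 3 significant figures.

Star Q is more luminous, by a factor of 7.22.

Star P: p = 2.06 mas = 2.06×10^-3″ → d = 1/p = 485.4 pc
Star P: M = m − 5 log₁₀ d + 5 = 4.55 − 5·2.6861 + 5 = -3.881
Star Q: M = m − 5 log₁₀ d + 5 = 2.76 − 5·2.7574 + 5 = -6.027
ΔM = M_P − M_Q = -3.881 − (-6.027) = 2.146; smaller M is more luminous → Star Q.
L ratio = 10^(0.4 |ΔM|) = 10^0.859 = 7.220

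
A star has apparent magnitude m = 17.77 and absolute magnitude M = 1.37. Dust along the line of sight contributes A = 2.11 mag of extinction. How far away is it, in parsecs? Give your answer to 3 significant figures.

m − M = 5 log₁₀(d/10 pc) + A  ⇒  17.77 − (1.37) − 2.11 = 5 log₁₀(d/10)
14.290 = 5 log₁₀(d/10)
log₁₀ d = (m − M − A)/5 + 1 = 3.8580
d = 10^3.8580 = 7211 pc

d ≈ 7210 pc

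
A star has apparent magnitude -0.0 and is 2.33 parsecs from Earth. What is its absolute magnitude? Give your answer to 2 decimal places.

M ≈ 3.16

5 log₁₀(d/10 pc) = 5 log₁₀(2.330) − 5 = -3.163
M = m − 5 log₁₀(d/10) = -0.0 + 3.163 = 3.163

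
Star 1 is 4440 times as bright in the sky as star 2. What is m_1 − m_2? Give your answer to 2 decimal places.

Pogson: Δm = −2.5 log₁₀(ratio) = −2.5 log₁₀(4440) = −2.5 × 3.6474 = -9.118
Star 1 is brighter, so it has the smaller magnitude: the difference is negative.

m_1 − m_2 ≈ -9.12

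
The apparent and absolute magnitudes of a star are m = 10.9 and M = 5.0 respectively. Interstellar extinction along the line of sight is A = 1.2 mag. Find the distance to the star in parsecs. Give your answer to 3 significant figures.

m − M = 5 log₁₀(d/10 pc) + A  ⇒  10.9 − (5.0) − 1.2 = 5 log₁₀(d/10)
4.700 = 5 log₁₀(d/10)
log₁₀ d = (m − M − A)/5 + 1 = 1.9400
d = 10^1.9400 = 87.10 pc

d ≈ 87.1 pc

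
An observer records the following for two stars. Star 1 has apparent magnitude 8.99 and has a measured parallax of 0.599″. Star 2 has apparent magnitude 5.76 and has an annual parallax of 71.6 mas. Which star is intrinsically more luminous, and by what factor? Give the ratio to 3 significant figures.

Star 1: d = 1/p = 1/0.599″ = 1.669 pc
Star 1: M = m − 5 log₁₀ d + 5 = 8.99 − 5·0.2226 + 5 = 12.877
Star 2: p = 71.6 mas = 0.0716″ → d = 1/p = 13.97 pc
Star 2: M = m − 5 log₁₀ d + 5 = 5.76 − 5·1.1451 + 5 = 5.035
ΔM = M_1 − M_2 = 12.877 − (5.035) = 7.843; smaller M is more luminous → Star 2.
L ratio = 10^(0.4 |ΔM|) = 10^3.137 = 1371

Star 2 is more luminous, by a factor of 1370.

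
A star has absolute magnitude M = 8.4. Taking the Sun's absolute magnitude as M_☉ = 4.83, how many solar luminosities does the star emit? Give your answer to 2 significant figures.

M − M_☉ = 8.4 − 4.83 = 3.570
L/L_☉ = 10^(−0.4 (M − M_☉)) = 10^-1.428 = 0.03733

L/L_☉ ≈ 0.037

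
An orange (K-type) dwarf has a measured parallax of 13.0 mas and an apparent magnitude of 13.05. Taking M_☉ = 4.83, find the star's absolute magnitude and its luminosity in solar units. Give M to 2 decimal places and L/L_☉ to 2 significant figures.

d = 1/p = 1000/13.0 mas = 76.92 pc
M = m − 5 log₁₀ d + 5 = 13.05 − 5·1.8861 + 5 = 8.620
M − M_☉ = 8.620 − 4.83 = 3.790
L/L_☉ = 10^(−0.4 × 3.790) = 0.03049

M ≈ 8.62; L/L_☉ ≈ 0.030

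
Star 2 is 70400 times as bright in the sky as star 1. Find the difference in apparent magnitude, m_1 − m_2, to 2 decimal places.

m_1 − m_2 ≈ 12.12

Pogson: Δm = −2.5 log₁₀(ratio) = −2.5 log₁₀(70400) = −2.5 × 4.8476 = -12.119
Star 2 is brighter so has the smaller magnitude: m_1 − m_2 is positive.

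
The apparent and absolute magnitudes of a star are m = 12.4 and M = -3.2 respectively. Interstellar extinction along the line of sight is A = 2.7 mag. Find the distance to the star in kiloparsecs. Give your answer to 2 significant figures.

d ≈ 3.8 kpc

m − M = 5 log₁₀(d/10 pc) + A  ⇒  12.4 − (-3.2) − 2.7 = 5 log₁₀(d/10)
12.900 = 5 log₁₀(d/10)
log₁₀ d = (m − M − A)/5 + 1 = 3.5800
d = 10^3.5800 = 3802 pc
= 3.802 kpc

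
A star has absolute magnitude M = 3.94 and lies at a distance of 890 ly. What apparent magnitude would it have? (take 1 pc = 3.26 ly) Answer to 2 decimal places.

d = 890 ly / 3.26 = 273.0 pc
m = M + 5 log₁₀ d − 5 = 3.94 + 5·2.4362 − 5 = 11.121

m ≈ 11.12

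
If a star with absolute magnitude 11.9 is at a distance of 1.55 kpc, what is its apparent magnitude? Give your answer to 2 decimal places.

d = 1.55 kpc = 1550 pc
m = M + 5 log₁₀ d − 5 = 11.9 + 5·3.1903 − 5 = 22.852

m ≈ 22.85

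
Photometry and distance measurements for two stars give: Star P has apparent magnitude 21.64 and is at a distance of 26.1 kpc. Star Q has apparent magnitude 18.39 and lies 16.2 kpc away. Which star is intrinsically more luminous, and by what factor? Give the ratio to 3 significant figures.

Star P: d = 26.1 kpc = 26100 pc
Star P: M = m − 5 log₁₀ d + 5 = 21.64 − 5·4.4166 + 5 = 4.557
Star Q: d = 16.2 kpc = 16200 pc
Star Q: M = m − 5 log₁₀ d + 5 = 18.39 − 5·4.2095 + 5 = 2.342
ΔM = M_P − M_Q = 4.557 − (2.342) = 2.214; smaller M is more luminous → Star Q.
L ratio = 10^(0.4 |ΔM|) = 10^0.886 = 7.687

Star Q is more luminous, by a factor of 7.69.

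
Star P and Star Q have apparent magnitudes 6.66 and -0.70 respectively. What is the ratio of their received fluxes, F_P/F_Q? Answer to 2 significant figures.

F_P/F_Q ≈ 1.1×10^-3

Magnitude difference = 7.36
Flux ratio = 10^(−0.4 Δm) = 10^(−0.4 × 7.36) = 10^-2.944 = 1.138×10^-3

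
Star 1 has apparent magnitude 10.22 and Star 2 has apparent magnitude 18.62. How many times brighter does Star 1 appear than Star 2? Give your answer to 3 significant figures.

Magnitude difference = -8.40
Flux ratio = 10^(−0.4 Δm) = 10^(−0.4 × -8.40) = 10^3.360 = 2291

2290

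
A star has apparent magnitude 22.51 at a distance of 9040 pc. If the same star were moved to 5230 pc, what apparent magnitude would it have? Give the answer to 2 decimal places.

m ≈ 21.32

Flux ∝ 1/d², so Δm = 5 log₁₀(d₂/d₁) = 5 log₁₀(5230/9040) = -1.188
m₂ = m₁ + Δm = 22.51 + (-1.188) = 21.322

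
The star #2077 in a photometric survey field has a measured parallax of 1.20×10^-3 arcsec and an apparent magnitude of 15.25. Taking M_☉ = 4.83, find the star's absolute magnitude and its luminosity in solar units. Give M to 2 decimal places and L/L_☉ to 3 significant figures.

d = 1/p = 1/1.20×10^-3″ = 833.3 pc
M = m − 5 log₁₀ d + 5 = 15.25 − 5·2.9208 + 5 = 5.646
M − M_☉ = 5.646 − 4.83 = 0.816
L/L_☉ = 10^(−0.4 × 0.816) = 0.4717

M ≈ 5.65; L/L_☉ ≈ 0.472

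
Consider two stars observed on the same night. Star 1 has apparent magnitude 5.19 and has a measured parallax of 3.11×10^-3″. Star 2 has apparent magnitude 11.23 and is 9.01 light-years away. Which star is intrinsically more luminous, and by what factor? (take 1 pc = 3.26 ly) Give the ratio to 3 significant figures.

Star 1: d = 1/p = 1/3.11×10^-3″ = 321.5 pc
Star 1: M = m − 5 log₁₀ d + 5 = 5.19 − 5·2.5072 + 5 = -2.346
Star 2: d = 9.01 ly / 3.26 = 2.764 pc
Star 2: M = m − 5 log₁₀ d + 5 = 11.23 − 5·0.4415 + 5 = 14.022
ΔM = M_1 − M_2 = -2.346 − (14.022) = -16.369; smaller M is more luminous → Star 1.
L ratio = 10^(0.4 |ΔM|) = 10^6.547 = 3.527×10^6

Star 1 is more luminous, by a factor of 3.53×10^6.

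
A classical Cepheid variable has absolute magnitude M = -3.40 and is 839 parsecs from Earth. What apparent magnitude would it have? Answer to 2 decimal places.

m ≈ 6.22

m = M + 5 log₁₀ d − 5 = -3.40 + 5·2.9238 − 5 = 6.219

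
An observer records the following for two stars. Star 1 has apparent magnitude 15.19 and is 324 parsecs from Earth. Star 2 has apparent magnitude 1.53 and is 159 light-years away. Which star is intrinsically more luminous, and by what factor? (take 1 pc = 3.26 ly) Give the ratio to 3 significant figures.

Star 1: M = m − 5 log₁₀ d + 5 = 15.19 − 5·2.5105 + 5 = 7.637
Star 2: d = 159 ly / 3.26 = 48.77 pc
Star 2: M = m − 5 log₁₀ d + 5 = 1.53 − 5·1.6882 + 5 = -1.911
ΔM = M_1 − M_2 = 7.637 − (-1.911) = 9.548; smaller M is more luminous → Star 2.
L ratio = 10^(0.4 |ΔM|) = 10^3.819 = 6596

Star 2 is more luminous, by a factor of 6600.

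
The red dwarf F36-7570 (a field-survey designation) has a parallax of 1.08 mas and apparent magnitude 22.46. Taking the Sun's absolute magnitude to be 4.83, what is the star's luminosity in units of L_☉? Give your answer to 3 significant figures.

d = 1/p = 1000/1.08 mas = 925.9 pc
M = m − 5 log₁₀ d + 5 = 22.46 − 5·2.9666 + 5 = 12.627
M − M_☉ = 12.627 − 4.83 = 7.797
L/L_☉ = 10^(−0.4 × 7.797) = 7.606×10^-4

L/L_☉ ≈ 7.61×10^-4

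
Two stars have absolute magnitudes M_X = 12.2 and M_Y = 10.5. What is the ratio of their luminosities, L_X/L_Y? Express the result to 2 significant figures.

ΔM = M_X − M_Y = 1.7
L_X/L_Y = 10^(−0.4 ΔM) = 10^-0.680 = 0.2089

L_X/L_Y ≈ 0.21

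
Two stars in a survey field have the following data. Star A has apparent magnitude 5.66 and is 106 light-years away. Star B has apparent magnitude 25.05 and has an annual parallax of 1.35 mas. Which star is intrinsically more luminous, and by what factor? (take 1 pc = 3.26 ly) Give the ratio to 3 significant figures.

Star A is more luminous, by a factor of 110000.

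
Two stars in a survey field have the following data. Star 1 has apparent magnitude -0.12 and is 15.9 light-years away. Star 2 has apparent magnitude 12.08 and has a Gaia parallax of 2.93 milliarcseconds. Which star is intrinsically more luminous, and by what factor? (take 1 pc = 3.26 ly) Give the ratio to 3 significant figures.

Star 1 is more luminous, by a factor of 15.5.

Star 1: d = 15.9 ly / 3.26 = 4.877 pc
Star 1: M = m − 5 log₁₀ d + 5 = -0.12 − 5·0.6882 + 5 = 1.439
Star 2: p = 2.93 mas = 2.93×10^-3″ → d = 1/p = 341.3 pc
Star 2: M = m − 5 log₁₀ d + 5 = 12.08 − 5·2.5331 + 5 = 4.414
ΔM = M_1 − M_2 = 1.439 − (4.414) = -2.975; smaller M is more luminous → Star 1.
L ratio = 10^(0.4 |ΔM|) = 10^1.190 = 15.49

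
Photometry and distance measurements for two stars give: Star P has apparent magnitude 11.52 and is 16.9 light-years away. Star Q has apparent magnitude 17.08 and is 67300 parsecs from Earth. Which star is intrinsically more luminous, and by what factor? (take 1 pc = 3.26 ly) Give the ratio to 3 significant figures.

Star Q is more luminous, by a factor of 1.01×10^6.

Star P: d = 16.9 ly / 3.26 = 5.184 pc
Star P: M = m − 5 log₁₀ d + 5 = 11.52 − 5·0.7147 + 5 = 12.947
Star Q: M = m − 5 log₁₀ d + 5 = 17.08 − 5·4.8280 + 5 = -2.060
ΔM = M_P − M_Q = 12.947 − (-2.060) = 15.007; smaller M is more luminous → Star Q.
L ratio = 10^(0.4 |ΔM|) = 10^6.003 = 1.006×10^6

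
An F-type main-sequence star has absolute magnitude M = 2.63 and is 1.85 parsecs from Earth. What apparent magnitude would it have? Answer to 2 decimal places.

m = M + 5 log₁₀ d − 5 = 2.63 + 5·0.2672 − 5 = -1.034

m ≈ -1.03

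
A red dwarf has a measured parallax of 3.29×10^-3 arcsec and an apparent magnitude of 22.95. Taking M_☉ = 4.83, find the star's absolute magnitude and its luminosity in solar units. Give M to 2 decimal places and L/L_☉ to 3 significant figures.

M ≈ 15.54; L/L_☉ ≈ 5.22×10^-5

d = 1/p = 1/3.29×10^-3″ = 304.0 pc
M = m − 5 log₁₀ d + 5 = 22.95 − 5·2.4828 + 5 = 15.536
M − M_☉ = 15.536 − 4.83 = 10.706
L/L_☉ = 10^(−0.4 × 10.706) = 5.219×10^-5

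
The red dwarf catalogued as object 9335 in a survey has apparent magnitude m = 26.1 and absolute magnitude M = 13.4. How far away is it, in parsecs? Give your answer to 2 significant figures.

d ≈ 3500 pc

μ = m − M = 12.700
m − M = 5 log₁₀ d − 5
log₁₀ d = (m − M)/5 + 1 = 3.5400
d = 10^3.5400 = 3467 pc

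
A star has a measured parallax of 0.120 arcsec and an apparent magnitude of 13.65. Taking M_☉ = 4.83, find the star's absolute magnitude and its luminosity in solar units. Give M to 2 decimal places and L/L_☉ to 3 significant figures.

M ≈ 14.05; L/L_☉ ≈ 2.06×10^-4

d = 1/p = 1/0.120″ = 8.333 pc
M = m − 5 log₁₀ d + 5 = 13.65 − 5·0.9208 + 5 = 14.046
M − M_☉ = 14.046 − 4.83 = 9.216
L/L_☉ = 10^(−0.4 × 9.216) = 2.059×10^-4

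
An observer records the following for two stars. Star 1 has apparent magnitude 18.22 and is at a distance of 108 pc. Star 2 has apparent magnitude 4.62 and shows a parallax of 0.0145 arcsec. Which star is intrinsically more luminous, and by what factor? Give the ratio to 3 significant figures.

Star 2 is more luminous, by a factor of 112000.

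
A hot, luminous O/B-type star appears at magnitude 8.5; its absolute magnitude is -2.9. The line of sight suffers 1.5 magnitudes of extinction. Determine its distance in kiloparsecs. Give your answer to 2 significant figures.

m − M = 5 log₁₀(d/10 pc) + A  ⇒  8.5 − (-2.9) − 1.5 = 5 log₁₀(d/10)
9.900 = 5 log₁₀(d/10)
log₁₀ d = (m − M − A)/5 + 1 = 2.9800
d = 10^2.9800 = 955.0 pc
= 0.9550 kpc

d ≈ 0.95 kpc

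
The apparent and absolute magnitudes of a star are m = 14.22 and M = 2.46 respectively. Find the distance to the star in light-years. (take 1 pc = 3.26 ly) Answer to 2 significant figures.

d ≈ 7300 ly

Distance modulus: m − M = 14.22 − (2.46) = 11.760
m − M = 5 log₁₀ d − 5
log₁₀ d = (m − M)/5 + 1 = 3.3520
d = 10^3.3520 = 2249 pc
= 7332 ly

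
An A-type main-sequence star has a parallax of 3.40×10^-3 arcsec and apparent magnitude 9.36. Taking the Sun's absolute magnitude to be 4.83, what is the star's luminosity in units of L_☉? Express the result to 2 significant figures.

d = 1/p = 1/3.40×10^-3″ = 294.1 pc
M = m − 5 log₁₀ d + 5 = 9.36 − 5·2.4685 + 5 = 2.017
M − M_☉ = 2.017 − 4.83 = -2.813
L/L_☉ = 10^(−0.4 × -2.813) = 13.34

L/L_☉ ≈ 13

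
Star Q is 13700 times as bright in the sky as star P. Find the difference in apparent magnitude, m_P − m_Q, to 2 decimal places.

m_P − m_Q ≈ 10.34

Pogson: Δm = −2.5 log₁₀(ratio) = −2.5 log₁₀(13700) = −2.5 × 4.1367 = -10.342
Star Q is brighter so has the smaller magnitude: m_P − m_Q is positive.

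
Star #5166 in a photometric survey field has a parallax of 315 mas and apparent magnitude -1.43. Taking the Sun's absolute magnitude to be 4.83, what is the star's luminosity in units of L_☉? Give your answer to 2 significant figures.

d = 1/p = 1000/315 mas = 3.175 pc
M = m − 5 log₁₀ d + 5 = -1.43 − 5·0.5017 + 5 = 1.062
M − M_☉ = 1.062 − 4.83 = -3.768
L/L_☉ = 10^(−0.4 × -3.768) = 32.16

L/L_☉ ≈ 32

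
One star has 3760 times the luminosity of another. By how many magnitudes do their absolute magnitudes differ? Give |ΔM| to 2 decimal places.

|ΔM| ≈ 8.94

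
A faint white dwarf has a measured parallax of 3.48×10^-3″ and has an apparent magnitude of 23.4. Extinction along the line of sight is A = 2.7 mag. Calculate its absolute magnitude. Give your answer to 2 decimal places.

d = 1/p = 1/3.48×10^-3″ = 287.4 pc
5 log₁₀(d/10 pc) = 5 log₁₀(287.4) − 5 = 7.292
M = m − 5 log₁₀(d/10) − A = 23.4 − 7.292 − 2.7 = 13.408

M ≈ 13.41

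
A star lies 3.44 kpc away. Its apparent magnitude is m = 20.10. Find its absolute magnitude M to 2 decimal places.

d = 3.44 kpc = 3440 pc
5 log₁₀(d/10 pc) = 5 log₁₀(3440) − 5 = 12.683
M = m − 5 log₁₀(d/10) = 20.10 − 12.683 = 7.417

M ≈ 7.42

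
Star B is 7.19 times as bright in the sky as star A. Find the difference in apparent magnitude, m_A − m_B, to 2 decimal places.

m_A − m_B ≈ 2.14

Pogson: Δm = −2.5 log₁₀(ratio) = −2.5 log₁₀(7.19) = −2.5 × 0.8567 = -2.142
Star B is brighter so has the smaller magnitude: m_A − m_B is positive.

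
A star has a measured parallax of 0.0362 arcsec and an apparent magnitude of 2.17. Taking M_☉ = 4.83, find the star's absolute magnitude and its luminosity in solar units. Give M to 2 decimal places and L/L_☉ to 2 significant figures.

M ≈ -0.04; L/L_☉ ≈ 88

d = 1/p = 1/0.0362″ = 27.62 pc
M = m − 5 log₁₀ d + 5 = 2.17 − 5·1.4413 + 5 = -0.036
M − M_☉ = -0.036 − 4.83 = -4.866
L/L_☉ = 10^(−0.4 × -4.866) = 88.43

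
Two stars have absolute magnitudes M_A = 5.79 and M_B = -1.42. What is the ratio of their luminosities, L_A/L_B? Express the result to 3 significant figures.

ΔM = M_A − M_B = 7.21
L_A/L_B = 10^(−0.4 ΔM) = 10^-2.884 = 1.306×10^-3

L_A/L_B ≈ 1.31×10^-3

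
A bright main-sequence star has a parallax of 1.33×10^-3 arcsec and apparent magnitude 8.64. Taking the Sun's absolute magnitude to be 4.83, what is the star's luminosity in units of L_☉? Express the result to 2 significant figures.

L/L_☉ ≈ 170

d = 1/p = 1/1.33×10^-3″ = 751.9 pc
M = m − 5 log₁₀ d + 5 = 8.64 − 5·2.8761 + 5 = -0.741
M − M_☉ = -0.741 − 4.83 = -5.571
L/L_☉ = 10^(−0.4 × -5.571) = 169.2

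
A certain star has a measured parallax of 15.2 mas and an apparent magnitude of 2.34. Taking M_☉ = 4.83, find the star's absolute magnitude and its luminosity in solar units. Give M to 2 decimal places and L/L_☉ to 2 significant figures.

M ≈ -1.75; L/L_☉ ≈ 430

d = 1/p = 1000/15.2 mas = 65.79 pc
M = m − 5 log₁₀ d + 5 = 2.34 − 5·1.8182 + 5 = -1.751
M − M_☉ = -1.751 − 4.83 = -6.581
L/L_☉ = 10^(−0.4 × -6.581) = 428.9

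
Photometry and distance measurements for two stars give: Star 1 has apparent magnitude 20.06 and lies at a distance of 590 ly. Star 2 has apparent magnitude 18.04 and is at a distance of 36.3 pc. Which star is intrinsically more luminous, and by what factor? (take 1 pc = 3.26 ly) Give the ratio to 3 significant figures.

Star 1 is more luminous, by a factor of 3.87.

Star 1: d = 590 ly / 3.26 = 181.0 pc
Star 1: M = m − 5 log₁₀ d + 5 = 20.06 − 5·2.2576 + 5 = 13.772
Star 2: M = m − 5 log₁₀ d + 5 = 18.04 − 5·1.5599 + 5 = 15.240
ΔM = M_1 − M_2 = 13.772 − (15.240) = -1.469; smaller M is more luminous → Star 1.
L ratio = 10^(0.4 |ΔM|) = 10^0.587 = 3.868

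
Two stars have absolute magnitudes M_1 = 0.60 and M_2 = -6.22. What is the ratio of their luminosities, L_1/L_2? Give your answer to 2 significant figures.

L_1/L_2 ≈ 1.9×10^-3

ΔM = M_1 − M_2 = 6.82
L_1/L_2 = 10^(−0.4 ΔM) = 10^-2.728 = 1.871×10^-3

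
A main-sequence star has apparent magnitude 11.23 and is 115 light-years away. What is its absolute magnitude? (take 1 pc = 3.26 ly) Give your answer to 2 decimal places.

M ≈ 8.49

d = 115 ly / 3.26 = 35.28 pc
5 log₁₀(d/10 pc) = 5 log₁₀(35.28) − 5 = 2.737
M = m − 5 log₁₀(d/10) = 11.23 − 2.737 = 8.493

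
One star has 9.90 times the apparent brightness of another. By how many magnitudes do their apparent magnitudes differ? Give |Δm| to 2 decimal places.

|Δm| ≈ 2.49

Pogson: Δm = −2.5 log₁₀(ratio) = −2.5 log₁₀(9.90) = −2.5 × 0.9956 = -2.489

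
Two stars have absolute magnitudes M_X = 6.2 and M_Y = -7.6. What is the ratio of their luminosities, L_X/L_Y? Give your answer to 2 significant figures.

ΔM = M_X − M_Y = 13.8
L_X/L_Y = 10^(−0.4 ΔM) = 10^-5.520 = 3.020×10^-6

L_X/L_Y ≈ 3.0×10^-6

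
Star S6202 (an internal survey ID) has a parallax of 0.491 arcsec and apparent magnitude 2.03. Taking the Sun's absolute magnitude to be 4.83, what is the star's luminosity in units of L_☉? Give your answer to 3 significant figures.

L/L_☉ ≈ 0.547

d = 1/p = 1/0.491″ = 2.037 pc
M = m − 5 log₁₀ d + 5 = 2.03 − 5·0.3089 + 5 = 5.485
M − M_☉ = 5.485 − 4.83 = 0.655
L/L_☉ = 10^(−0.4 × 0.655) = 0.5468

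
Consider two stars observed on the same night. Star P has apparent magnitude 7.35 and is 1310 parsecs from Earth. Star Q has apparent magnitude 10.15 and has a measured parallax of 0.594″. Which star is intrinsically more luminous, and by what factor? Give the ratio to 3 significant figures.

Star P is more luminous, by a factor of 7.98×10^6.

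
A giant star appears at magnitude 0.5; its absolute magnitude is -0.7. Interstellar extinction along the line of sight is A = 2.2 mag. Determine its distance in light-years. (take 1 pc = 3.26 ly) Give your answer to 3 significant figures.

d ≈ 20.6 ly

m − M = 5 log₁₀(d/10 pc) + A  ⇒  0.5 − (-0.7) − 2.2 = 5 log₁₀(d/10)
-1.000 = 5 log₁₀(d/10)
log₁₀ d = (m − M − A)/5 + 1 = 0.8000
d = 10^0.8000 = 6.310 pc
= 20.57 ly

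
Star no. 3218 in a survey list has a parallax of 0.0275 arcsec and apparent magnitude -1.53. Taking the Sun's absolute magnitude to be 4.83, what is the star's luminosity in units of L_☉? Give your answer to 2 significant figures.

L/L_☉ ≈ 4600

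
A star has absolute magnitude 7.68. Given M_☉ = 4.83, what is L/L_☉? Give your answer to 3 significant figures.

M − M_☉ = 7.68 − 4.83 = 2.850
L/L_☉ = 10^(−0.4 (M − M_☉)) = 10^-1.140 = 0.07244

L/L_☉ ≈ 0.0724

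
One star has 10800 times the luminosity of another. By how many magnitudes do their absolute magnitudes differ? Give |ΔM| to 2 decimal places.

Pogson: ΔM = −2.5 log₁₀(ratio) = −2.5 log₁₀(10800) = −2.5 × 4.0334 = -10.084

|ΔM| ≈ 10.08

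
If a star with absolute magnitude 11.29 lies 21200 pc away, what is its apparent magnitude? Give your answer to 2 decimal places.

m = M + 5 log₁₀ d − 5 = 11.29 + 5·4.3263 − 5 = 27.922

m ≈ 27.92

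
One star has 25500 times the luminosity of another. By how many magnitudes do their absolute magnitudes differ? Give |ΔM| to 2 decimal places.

Pogson: ΔM = −2.5 log₁₀(ratio) = −2.5 log₁₀(25500) = −2.5 × 4.4065 = -11.016

|ΔM| ≈ 11.02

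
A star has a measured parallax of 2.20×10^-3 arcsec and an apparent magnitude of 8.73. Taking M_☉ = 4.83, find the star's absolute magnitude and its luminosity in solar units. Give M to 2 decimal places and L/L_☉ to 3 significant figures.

d = 1/p = 1/2.20×10^-3″ = 454.5 pc
M = m − 5 log₁₀ d + 5 = 8.73 − 5·2.6576 + 5 = 0.442
M − M_☉ = 0.442 − 4.83 = -4.388
L/L_☉ = 10^(−0.4 × -4.388) = 56.91

M ≈ 0.44; L/L_☉ ≈ 56.9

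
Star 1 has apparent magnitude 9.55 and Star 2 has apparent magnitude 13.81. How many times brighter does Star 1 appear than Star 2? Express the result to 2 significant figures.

51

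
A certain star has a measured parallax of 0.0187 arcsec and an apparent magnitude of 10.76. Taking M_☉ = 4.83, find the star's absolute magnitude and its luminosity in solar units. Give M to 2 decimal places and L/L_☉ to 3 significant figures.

d = 1/p = 1/0.0187″ = 53.48 pc
M = m − 5 log₁₀ d + 5 = 10.76 − 5·1.7282 + 5 = 7.119
M − M_☉ = 7.119 − 4.83 = 2.289
L/L_☉ = 10^(−0.4 × 2.289) = 0.1214

M ≈ 7.12; L/L_☉ ≈ 0.121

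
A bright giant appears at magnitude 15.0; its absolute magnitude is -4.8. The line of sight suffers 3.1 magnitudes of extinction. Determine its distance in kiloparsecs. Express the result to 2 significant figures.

d ≈ 22 kpc

m − M = 5 log₁₀(d/10 pc) + A  ⇒  15.0 − (-4.8) − 3.1 = 5 log₁₀(d/10)
16.700 = 5 log₁₀(d/10)
log₁₀ d = (m − M − A)/5 + 1 = 4.3400
d = 10^4.3400 = 21880 pc
= 21.88 kpc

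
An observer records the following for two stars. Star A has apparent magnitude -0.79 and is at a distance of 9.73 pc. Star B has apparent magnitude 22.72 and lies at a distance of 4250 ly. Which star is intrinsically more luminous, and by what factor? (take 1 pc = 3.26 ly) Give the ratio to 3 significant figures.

Star A is more luminous, by a factor of 141000.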